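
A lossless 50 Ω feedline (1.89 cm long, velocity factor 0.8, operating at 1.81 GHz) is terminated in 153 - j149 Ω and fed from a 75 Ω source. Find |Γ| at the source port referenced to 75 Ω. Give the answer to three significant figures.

|Γ| ≈ 0.778

λ = v/f = 0.8·c / 1.81 GHz = 0.133 m
βl = 2π·l/λ = 2π × 0.143 = 51.3°
tan(βl) = 1.25
Z_in = Z_0·(Z_L + jZ_0·tanβl)/(Z_0 + jZ_L·tanβl) = 10.6 − j26.9 Ω
Γ_s = (Z_in − Z_s)/(Z_in + Z_s) = (-64.4 − j26.9)/(85.6 − j26.9), |Γ_s| = 0.778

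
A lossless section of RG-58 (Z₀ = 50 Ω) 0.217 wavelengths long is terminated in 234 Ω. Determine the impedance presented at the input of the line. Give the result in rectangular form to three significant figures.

Z_in ≈ 11.1 − j10 Ω

βl = 2π × 0.217 = 78.1°
tan(βl) = tan(78.1°) = 4.75
Z_in = Z_0·(Z_L + jZ_0·tanβl)/(Z_0 + jZ_L·tanβl)
     = 50·(234 + j238)/(50 + j1110)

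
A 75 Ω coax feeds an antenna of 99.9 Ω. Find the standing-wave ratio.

VSWR ≈ 1.33

For a purely resistive load, VSWR = R_L/Z_0 or Z_0/R_L (whichever > 1) = 99.9/75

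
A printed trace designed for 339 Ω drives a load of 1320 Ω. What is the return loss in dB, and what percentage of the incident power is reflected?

Γ = (1320 − 339)/(1320 + 339) = 0.591
RL = −20·log₁₀(0.591) = 4.56 dB
P_refl/P_inc = |Γ|² = 0.35

RL ≈ 4.56 dB; 35% of incident power reflected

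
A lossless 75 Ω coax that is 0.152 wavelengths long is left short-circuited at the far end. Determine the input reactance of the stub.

βl = 2π × 0.152 = 54.7°
tan(βl) = 1.41
For a short-circuited stub, Z_in = jZ_0·tan(βl)

X_in ≈ 106 Ω (inductive)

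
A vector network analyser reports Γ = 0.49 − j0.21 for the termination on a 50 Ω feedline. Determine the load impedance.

Z_L = Z_0·(1 + Γ)/(1 − Γ) = 50·(1.49 − j0.21)/(0.51 + j0.21)

Z_L ≈ 118 − j69 Ω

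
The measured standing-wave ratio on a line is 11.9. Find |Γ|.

|Γ| ≈ 0.845

|Γ| = (S − 1)/(S + 1) = (11.9 − 1)/(11.9 + 1) = 10.9/12.9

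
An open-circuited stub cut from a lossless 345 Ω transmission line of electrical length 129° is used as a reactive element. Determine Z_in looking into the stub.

tan(βl) = -1.23
For an open-circuited stub, Z_in = −jZ_0·cot(βl) = −jZ_0/tan(βl)

Z_in ≈ +j279 Ω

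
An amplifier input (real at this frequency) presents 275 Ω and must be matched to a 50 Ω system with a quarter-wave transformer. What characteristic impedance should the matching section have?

Z_qwt ≈ 117 Ω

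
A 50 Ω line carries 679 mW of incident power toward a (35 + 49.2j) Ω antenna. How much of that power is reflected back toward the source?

P_reflected ≈ 186 mW

|Γ| = |(-15 + j49.2)/(85 + j49.2)| = 0.524
|Γ|² = 0.274
P_refl = |Γ|²·P_inc = 186 mW, P_del = (1 − |Γ|²)·P_inc = 493 mW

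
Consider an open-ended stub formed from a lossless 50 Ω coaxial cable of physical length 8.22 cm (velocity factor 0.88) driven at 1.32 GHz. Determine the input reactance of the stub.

X_in ≈ 79.9 Ω (inductive)

λ = v/f = 0.88·c / 1.32 GHz = 0.2 m
βl = 2π·l/λ = 2π × 0.411 = 148°
tan(βl) = -0.626
For an open-ended stub, Z_in = −jZ_0·cot(βl) = −jZ_0/tan(βl)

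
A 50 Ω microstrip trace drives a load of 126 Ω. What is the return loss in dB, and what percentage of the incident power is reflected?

RL ≈ 7.29 dB; 18.6% of incident power reflected

Γ = (126 − 50)/(126 + 50) = 0.432
RL = −20·log₁₀(0.432) = 7.29 dB
P_refl/P_inc = |Γ|² = 0.186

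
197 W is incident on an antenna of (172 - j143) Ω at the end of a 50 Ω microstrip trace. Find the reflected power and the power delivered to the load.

|Γ| = |(122 − j143)/(222 − j143)| = 0.712
|Γ|² = 0.507
P_refl = |Γ|²·P_inc = 99.8 W, P_del = (1 − |Γ|²)·P_inc = 97.2 W

P_reflected ≈ 99.8 W; P_delivered ≈ 97.2 W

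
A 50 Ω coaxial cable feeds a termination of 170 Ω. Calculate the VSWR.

VSWR ≈ 3.4

Γ = (170 − 50)/(170 + 50) = 0.545
VSWR = (1 + 0.545)/(1 − 0.545)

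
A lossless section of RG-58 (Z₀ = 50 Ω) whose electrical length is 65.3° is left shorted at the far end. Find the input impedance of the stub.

Z_in ≈ +j109 Ω

tan(βl) = 2.17
For a shorted stub, Z_in = jZ_0·tan(βl)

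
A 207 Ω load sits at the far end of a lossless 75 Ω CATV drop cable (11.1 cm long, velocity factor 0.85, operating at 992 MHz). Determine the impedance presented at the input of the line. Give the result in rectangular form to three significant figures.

λ = v/f = 0.85·c / 992 MHz = 0.257 m
βl = 2π·l/λ = 2π × 0.432 = 155°
tan(βl) = tan(155°) = -0.457
Z_in = Z_0·(Z_L + jZ_0·tanβl)/(Z_0 + jZ_L·tanβl)
     = 75·(207 − j34.3)/(75 − j94.5)

Z_in ≈ 96.6 + j87.6 Ω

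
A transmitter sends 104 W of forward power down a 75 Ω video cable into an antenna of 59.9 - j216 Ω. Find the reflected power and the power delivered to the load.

|Γ| = |(-15.1 − j216)/(134.9 − j216)| = 0.85
|Γ|² = 0.723
P_refl = |Γ|²·P_inc = 75.2 W, P_del = (1 − |Γ|²)·P_inc = 28.8 W

P_reflected ≈ 75.2 W; P_delivered ≈ 28.8 W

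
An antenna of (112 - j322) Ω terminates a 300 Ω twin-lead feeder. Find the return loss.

RL ≈ 2.94 dB

Γ = (-188 − j322)/(412 − j322), |Γ| = 0.713
RL = −20·log₁₀|Γ| = −20·log₁₀(0.713)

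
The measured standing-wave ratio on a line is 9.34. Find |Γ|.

|Γ| ≈ 0.807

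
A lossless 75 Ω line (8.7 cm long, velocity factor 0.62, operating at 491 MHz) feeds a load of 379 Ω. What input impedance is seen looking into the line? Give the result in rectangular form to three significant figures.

λ = v/f = 0.62·c / 491 MHz = 0.379 m
βl = 2π·l/λ = 2π × 0.23 = 82.7°
tan(βl) = tan(82.7°) = 7.78
Z_in = Z_0·(Z_L + jZ_0·tanβl)/(Z_0 + jZ_L·tanβl)
     = 75·(379 + j584)/(75 + j2950)

Z_in ≈ 15.1 − j9.25 Ω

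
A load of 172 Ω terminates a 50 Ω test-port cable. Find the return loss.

RL ≈ 5.2 dB

Γ = (172 − 50)/(172 + 50) = 0.55
RL = −20·log₁₀|Γ| = −20·log₁₀(0.55)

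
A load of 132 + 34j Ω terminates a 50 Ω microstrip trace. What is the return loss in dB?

Γ = (82 + j34)/(182 + j34), |Γ| = 0.479
RL = −20·log₁₀|Γ| = −20·log₁₀(0.479)

RL ≈ 6.39 dB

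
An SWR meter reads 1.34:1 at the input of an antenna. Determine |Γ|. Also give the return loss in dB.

|Γ| = (S − 1)/(S + 1) = (1.34 − 1)/(1.34 + 1) = 0.34/2.34
RL = −20·log₁₀|Γ| = −20·log₁₀(0.145)

|Γ| ≈ 0.145; return loss ≈ 16.8 dB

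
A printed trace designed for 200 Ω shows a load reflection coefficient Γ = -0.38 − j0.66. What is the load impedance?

Z_L = Z_0·(1 + Γ)/(1 − Γ) = 200·(0.62 − j0.66)/(1.38 + j0.66)

Z_L ≈ 35.9 − j113 Ω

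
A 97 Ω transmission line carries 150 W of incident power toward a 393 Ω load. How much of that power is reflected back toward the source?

Γ = (393 − 97)/(393 + 97) = 0.604
|Γ|² = 0.365
P_refl = |Γ|²·P_inc = 54.7 W, P_del = (1 − |Γ|²)·P_inc = 95.3 W

P_reflected ≈ 54.7 W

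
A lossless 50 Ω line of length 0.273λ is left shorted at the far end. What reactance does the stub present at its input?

βl = 2π × 0.273 = 98.3°
tan(βl) = -6.87
For a shorted stub, Z_in = jZ_0·tan(βl)

X_in ≈ -344 Ω (capacitive)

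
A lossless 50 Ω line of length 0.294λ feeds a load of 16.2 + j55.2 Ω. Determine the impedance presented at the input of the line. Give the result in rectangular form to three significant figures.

Z_in ≈ 8.62 − j22.7 Ω

βl = 2π × 0.294 = 106°
tan(βl) = tan(106°) = -3.52
Z_in = Z_0·(Z_L + jZ_0·tanβl)/(Z_0 + jZ_L·tanβl)
     = 50·(16.2 − j121)/(245 − j57.1)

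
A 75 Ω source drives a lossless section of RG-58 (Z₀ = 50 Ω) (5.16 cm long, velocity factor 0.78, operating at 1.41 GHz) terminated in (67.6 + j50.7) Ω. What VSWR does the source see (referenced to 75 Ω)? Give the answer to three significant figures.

λ = v/f = 0.78·c / 1.41 GHz = 0.166 m
βl = 2π·l/λ = 2π × 0.311 = 112°
tan(βl) = -2.48
Z_in = Z_0·(Z_L + jZ_0·tanβl)/(Z_0 + jZ_L·tanβl) = 20.5 − j1.33 Ω
Γ_s = (Z_in − Z_s)/(Z_in + Z_s) = (-54.5 − j1.33)/(95.5 − j1.33), |Γ_s| = 0.571
VSWR = (1 + |Γ_s|)/(1 − |Γ_s|)

VSWR ≈ 3.66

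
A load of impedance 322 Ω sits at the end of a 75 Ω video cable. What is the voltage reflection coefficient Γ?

Γ = 0.622

Γ = (Z_L − Z_0)/(Z_L + Z_0) = (322 − 75)/(322 + 75) = 247/397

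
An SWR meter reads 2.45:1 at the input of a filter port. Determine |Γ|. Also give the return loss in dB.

|Γ| = (S − 1)/(S + 1) = (2.45 − 1)/(2.45 + 1) = 1.45/3.45
RL = −20·log₁₀|Γ| = −20·log₁₀(0.42)

|Γ| ≈ 0.42; return loss ≈ 7.53 dB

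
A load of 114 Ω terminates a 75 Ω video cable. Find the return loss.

RL ≈ 13.7 dB

Γ = (114 − 75)/(114 + 75) = 0.206
RL = −20·log₁₀|Γ| = −20·log₁₀(0.206)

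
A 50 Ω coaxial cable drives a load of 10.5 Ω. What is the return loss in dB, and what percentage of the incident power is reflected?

Γ = (10.5 − 50)/(10.5 + 50) = -0.653
RL = −20·log₁₀(0.653) = 3.7 dB
P_refl/P_inc = |Γ|² = 0.426

RL ≈ 3.7 dB; 42.6% of incident power reflected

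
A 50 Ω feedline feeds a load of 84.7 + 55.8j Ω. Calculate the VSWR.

Γ = (Z_L − Z_0)/(Z_L + Z_0) = (34.7 + j55.8)/(134.7 + j55.8)
|Γ| = 65.7/146 = 0.451
VSWR = (1 + |Γ|)/(1 − |Γ|) = 1.45/0.549

VSWR ≈ 2.64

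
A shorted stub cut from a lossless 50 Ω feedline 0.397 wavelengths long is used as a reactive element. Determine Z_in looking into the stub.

Z_in ≈ −j37.8 Ω

βl = 2π × 0.397 = 143°
tan(βl) = -0.756
For a shorted stub, Z_in = jZ_0·tan(βl)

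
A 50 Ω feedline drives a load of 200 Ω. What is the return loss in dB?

Γ = (200 − 50)/(200 + 50) = 0.6
RL = −20·log₁₀|Γ| = −20·log₁₀(0.6)

RL ≈ 4.44 dB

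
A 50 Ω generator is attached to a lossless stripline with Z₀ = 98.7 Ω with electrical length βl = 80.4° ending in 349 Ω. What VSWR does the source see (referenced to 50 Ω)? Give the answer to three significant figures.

VSWR ≈ 1.98

tan(βl) = 5.91
Z_in = Z_0·(Z_L + jZ_0·tanβl)/(Z_0 + jZ_L·tanβl) = 28.6 − j15.3 Ω
Γ_s = (Z_in − Z_s)/(Z_in + Z_s) = (-21.4 − j15.3)/(78.6 − j15.3), |Γ_s| = 0.328
VSWR = (1 + |Γ_s|)/(1 − |Γ_s|)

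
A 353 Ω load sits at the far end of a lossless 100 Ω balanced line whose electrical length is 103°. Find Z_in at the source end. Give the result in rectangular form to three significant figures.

Z_in ≈ 29.7 + j21.1 Ω

tan(βl) = tan(103°) = -4.33
Z_in = Z_0·(Z_L + jZ_0·tanβl)/(Z_0 + jZ_L·tanβl)
     = 100·(353 − j433)/(100 − j1530)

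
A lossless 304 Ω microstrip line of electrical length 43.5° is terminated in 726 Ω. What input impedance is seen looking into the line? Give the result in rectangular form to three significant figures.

tan(βl) = tan(43.5°) = 0.949
Z_in = Z_0·(Z_L + jZ_0·tanβl)/(Z_0 + jZ_L·tanβl)
     = 304·(726 + j288)/(304 + j689)

Z_in ≈ 225 − j221 Ω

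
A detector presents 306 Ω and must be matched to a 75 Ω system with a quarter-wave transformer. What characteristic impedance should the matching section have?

Z_qwt ≈ 151 Ω

Z_qwt = √(Z_0·R_L) = √(75 × 306) = √22950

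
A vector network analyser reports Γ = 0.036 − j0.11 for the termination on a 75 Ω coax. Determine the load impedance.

Z_L = Z_0·(1 + Γ)/(1 − Γ) = 75·(1.04 − j0.11)/(0.964 + j0.11)

Z_L ≈ 78.6 − j17.5 Ω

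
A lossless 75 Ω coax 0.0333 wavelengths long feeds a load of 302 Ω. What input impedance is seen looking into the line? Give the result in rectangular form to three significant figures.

βl = 2π × 0.0333 = 12°
tan(βl) = tan(12°) = 0.212
Z_in = Z_0·(Z_L + jZ_0·tanβl)/(Z_0 + jZ_L·tanβl)
     = 75·(302 + j15.9)/(75 + j64.1)

Z_in ≈ 182 − j140 Ω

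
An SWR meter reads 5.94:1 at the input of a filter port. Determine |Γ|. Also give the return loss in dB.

|Γ| ≈ 0.712; return loss ≈ 2.95 dB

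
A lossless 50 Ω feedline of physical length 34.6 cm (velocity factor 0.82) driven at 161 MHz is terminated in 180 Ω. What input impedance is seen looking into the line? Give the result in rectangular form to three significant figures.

λ = v/f = 0.82·c / 161 MHz = 1.53 m
βl = 2π·l/λ = 2π × 0.226 = 81.5°
tan(βl) = tan(81.5°) = 6.71
Z_in = Z_0·(Z_L + jZ_0·tanβl)/(Z_0 + jZ_L·tanβl)
     = 50·(180 + j335)/(50 + j1210)

Z_in ≈ 14.2 − j6.87 Ω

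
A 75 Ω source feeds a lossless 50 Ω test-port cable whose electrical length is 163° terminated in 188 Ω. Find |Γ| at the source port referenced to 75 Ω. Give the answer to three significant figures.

|Γ| ≈ 0.473

tan(βl) = -0.306
Z_in = Z_0·(Z_L + jZ_0·tanβl)/(Z_0 + jZ_L·tanβl) = 88.6 + j86.5 Ω
Γ_s = (Z_in − Z_s)/(Z_in + Z_s) = (13.6 + j86.5)/(164 + j86.5), |Γ_s| = 0.473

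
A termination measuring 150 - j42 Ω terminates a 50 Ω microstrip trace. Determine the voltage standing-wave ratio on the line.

Γ = (Z_L − Z_0)/(Z_L + Z_0) = (100 − j42)/(200 − j42)
|Γ| = 108/204 = 0.531
VSWR = (1 + |Γ|)/(1 − |Γ|) = 1.53/0.469

VSWR ≈ 3.26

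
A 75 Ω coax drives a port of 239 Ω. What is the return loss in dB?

RL ≈ 5.64 dB

Γ = (239 − 75)/(239 + 75) = 0.522
RL = −20·log₁₀|Γ| = −20·log₁₀(0.522)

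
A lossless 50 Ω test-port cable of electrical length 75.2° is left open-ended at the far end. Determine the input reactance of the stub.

X_in ≈ -13.2 Ω (capacitive)

tan(βl) = 3.78
For an open-ended stub, Z_in = −jZ_0·cot(βl) = −jZ_0/tan(βl)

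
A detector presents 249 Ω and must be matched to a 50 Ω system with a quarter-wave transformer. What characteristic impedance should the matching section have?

Z_qwt ≈ 112 Ω

Z_qwt = √(Z_0·R_L) = √(50 × 249) = √12450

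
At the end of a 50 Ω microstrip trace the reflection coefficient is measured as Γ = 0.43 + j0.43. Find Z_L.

Z_L ≈ 61.8 + j84.3 Ω

Z_L = Z_0·(1 + Γ)/(1 − Γ) = 50·(1.43 + j0.43)/(0.57 − j0.43)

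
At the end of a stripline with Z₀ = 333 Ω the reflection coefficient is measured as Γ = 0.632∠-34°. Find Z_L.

Z_L ≈ 569 − j670 Ω

Z_L = Z_0·(1 + Γ)/(1 − Γ) = 333·(1.52 − j0.353)/(0.476 + j0.353)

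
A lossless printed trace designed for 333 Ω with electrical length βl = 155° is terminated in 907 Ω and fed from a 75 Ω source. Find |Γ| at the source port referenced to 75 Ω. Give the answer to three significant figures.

tan(βl) = -0.466
Z_in = Z_0·(Z_L + jZ_0·tanβl)/(Z_0 + jZ_L·tanβl) = 423 + j381 Ω
Γ_s = (Z_in − Z_s)/(Z_in + Z_s) = (348 + j381)/(498 + j381), |Γ_s| = 0.823

|Γ| ≈ 0.823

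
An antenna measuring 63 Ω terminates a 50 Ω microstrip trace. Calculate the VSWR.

VSWR ≈ 1.26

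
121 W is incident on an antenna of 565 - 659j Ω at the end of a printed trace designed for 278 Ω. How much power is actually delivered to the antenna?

|Γ| = |(287 − j659)/(843 − j659)| = 0.672
|Γ|² = 0.451
P_refl = |Γ|²·P_inc = 54.6 W, P_del = (1 − |Γ|²)·P_inc = 66.4 W

P_delivered ≈ 66.4 W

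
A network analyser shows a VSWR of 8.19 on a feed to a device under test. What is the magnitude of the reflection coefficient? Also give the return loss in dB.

|Γ| = (S − 1)/(S + 1) = (8.19 − 1)/(8.19 + 1) = 7.19/9.19
RL = −20·log₁₀|Γ| = −20·log₁₀(0.782)

|Γ| ≈ 0.782; return loss ≈ 2.13 dB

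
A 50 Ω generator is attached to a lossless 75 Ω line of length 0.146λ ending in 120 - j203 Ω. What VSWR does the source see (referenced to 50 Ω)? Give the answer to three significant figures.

βl = 2π × 0.146 = 52.6°
tan(βl) = 1.31
Z_in = Z_0·(Z_L + jZ_0·tanβl)/(Z_0 + jZ_L·tanβl) = 13 − j29.2 Ω
Γ_s = (Z_in − Z_s)/(Z_in + Z_s) = (-37 − j29.2)/(63 − j29.2), |Γ_s| = 0.678
VSWR = (1 + |Γ_s|)/(1 − |Γ_s|)

VSWR ≈ 5.21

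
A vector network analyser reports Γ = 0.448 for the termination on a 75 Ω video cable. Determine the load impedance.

Z_L = Z_0·(1 + Γ)/(1 − Γ) = 75·(1.45)/(0.552)

Z_L ≈ 197 Ω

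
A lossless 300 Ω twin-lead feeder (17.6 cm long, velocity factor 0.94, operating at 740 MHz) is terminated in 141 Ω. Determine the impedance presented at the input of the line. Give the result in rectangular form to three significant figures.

Z_in ≈ 147 − j56.4 Ω

λ = v/f = 0.94·c / 740 MHz = 0.381 m
βl = 2π·l/λ = 2π × 0.462 = 166°
tan(βl) = tan(166°) = -0.244
Z_in = Z_0·(Z_L + jZ_0·tanβl)/(Z_0 + jZ_L·tanβl)
     = 300·(141 − j73.3)/(300 − j34.5)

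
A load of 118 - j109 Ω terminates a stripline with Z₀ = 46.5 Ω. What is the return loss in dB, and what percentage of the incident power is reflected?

RL ≈ 3.6 dB; 43.6% of incident power reflected

Γ = (71.5 − j109)/(164.5 − j109), |Γ| = 0.661
RL = −20·log₁₀(0.661) = 3.6 dB
P_refl/P_inc = |Γ|² = 0.436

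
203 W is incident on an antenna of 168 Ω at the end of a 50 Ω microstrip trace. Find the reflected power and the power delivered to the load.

P_reflected ≈ 59.5 W; P_delivered ≈ 144 W

Γ = (168 − 50)/(168 + 50) = 0.541
|Γ|² = 0.293
P_refl = |Γ|²·P_inc = 59.5 W, P_del = (1 − |Γ|²)·P_inc = 144 W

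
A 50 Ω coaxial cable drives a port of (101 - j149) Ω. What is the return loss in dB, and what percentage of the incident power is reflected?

RL ≈ 2.59 dB; 55.1% of incident power reflected

Γ = (51 − j149)/(151 − j149), |Γ| = 0.742
RL = −20·log₁₀(0.742) = 2.59 dB
P_refl/P_inc = |Γ|² = 0.551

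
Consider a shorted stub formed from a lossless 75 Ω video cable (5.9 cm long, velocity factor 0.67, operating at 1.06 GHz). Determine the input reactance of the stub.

λ = v/f = 0.67·c / 1.06 GHz = 0.19 m
βl = 2π·l/λ = 2π × 0.311 = 112°
tan(βl) = -2.47
For a shorted stub, Z_in = jZ_0·tan(βl)

X_in ≈ -186 Ω (capacitive)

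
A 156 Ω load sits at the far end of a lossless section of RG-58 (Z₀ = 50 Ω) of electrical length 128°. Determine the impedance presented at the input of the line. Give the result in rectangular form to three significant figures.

Z_in ≈ 24.3 + j33 Ω

tan(βl) = tan(128°) = -1.28
Z_in = Z_0·(Z_L + jZ_0·tanβl)/(Z_0 + jZ_L·tanβl)
     = 50·(156 − j64)/(50 − j200)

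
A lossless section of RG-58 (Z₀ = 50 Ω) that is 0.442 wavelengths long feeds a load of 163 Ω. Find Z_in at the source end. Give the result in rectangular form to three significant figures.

Z_in ≈ 73.3 + j72.1 Ω

βl = 2π × 0.442 = 159°
tan(βl) = tan(159°) = -0.381
Z_in = Z_0·(Z_L + jZ_0·tanβl)/(Z_0 + jZ_L·tanβl)
     = 50·(163 − j19.1)/(50 − j62.2)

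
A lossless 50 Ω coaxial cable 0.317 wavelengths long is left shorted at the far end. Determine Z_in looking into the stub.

βl = 2π × 0.317 = 114°
tan(βl) = -2.23
For a shorted stub, Z_in = jZ_0·tan(βl)

Z_in ≈ −j112 Ω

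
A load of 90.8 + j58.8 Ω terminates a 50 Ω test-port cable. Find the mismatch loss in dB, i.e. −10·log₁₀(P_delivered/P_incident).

mismatch loss ≈ 1.08 dB

Γ = (40.8 + j58.8)/(140.8 + j58.8), |Γ| = 0.469
|Γ|² = 0.22, so P_del/P_inc = 1 − |Γ|² = 0.78
ML = −10·log₁₀(1 − |Γ|²)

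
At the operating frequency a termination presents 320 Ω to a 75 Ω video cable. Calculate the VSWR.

For a purely resistive load, VSWR = R_L/Z_0 or Z_0/R_L (whichever > 1) = 320/75

VSWR ≈ 4.27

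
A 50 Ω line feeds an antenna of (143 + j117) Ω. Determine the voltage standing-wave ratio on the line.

VSWR ≈ 4.92

Γ = (Z_L − Z_0)/(Z_L + Z_0) = (93 + j117)/(193 + j117)
|Γ| = 149/226 = 0.662
VSWR = (1 + |Γ|)/(1 − |Γ|) = 1.66/0.338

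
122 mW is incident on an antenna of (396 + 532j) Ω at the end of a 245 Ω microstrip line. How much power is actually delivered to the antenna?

|Γ| = |(151 + j532)/(641 + j532)| = 0.664
|Γ|² = 0.441
P_refl = |Γ|²·P_inc = 53.8 mW, P_del = (1 − |Γ|²)·P_inc = 68.2 mW

P_delivered ≈ 68.2 mW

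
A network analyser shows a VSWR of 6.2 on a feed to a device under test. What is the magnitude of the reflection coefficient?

|Γ| ≈ 0.722

|Γ| = (S − 1)/(S + 1) = (6.2 − 1)/(6.2 + 1) = 5.2/7.2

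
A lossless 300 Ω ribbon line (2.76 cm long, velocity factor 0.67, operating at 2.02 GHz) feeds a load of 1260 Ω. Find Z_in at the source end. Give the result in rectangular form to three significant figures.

λ = v/f = 0.67·c / 2.02 GHz = 0.0995 m
βl = 2π·l/λ = 2π × 0.277 = 99.9°
tan(βl) = tan(99.9°) = -5.76
Z_in = Z_0·(Z_L + jZ_0·tanβl)/(Z_0 + jZ_L·tanβl)
     = 300·(1260 − j1730)/(300 − j7250)

Z_in ≈ 73.5 + j49.1 Ω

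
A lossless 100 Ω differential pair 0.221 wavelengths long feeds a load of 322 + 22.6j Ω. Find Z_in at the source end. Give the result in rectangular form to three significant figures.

Z_in ≈ 32.1 − j18.8 Ω

βl = 2π × 0.221 = 79.6°
tan(βl) = tan(79.6°) = 5.43
Z_in = Z_0·(Z_L + jZ_0·tanβl)/(Z_0 + jZ_L·tanβl)
     = 100·(322 + j565)/(-22.7 + j1750)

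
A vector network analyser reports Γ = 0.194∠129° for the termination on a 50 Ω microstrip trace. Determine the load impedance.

Z_L = Z_0·(1 + Γ)/(1 − Γ) = 50·(0.878 + j0.151)/(1.12 − j0.151)

Z_L ≈ 37.5 + j11.8 Ω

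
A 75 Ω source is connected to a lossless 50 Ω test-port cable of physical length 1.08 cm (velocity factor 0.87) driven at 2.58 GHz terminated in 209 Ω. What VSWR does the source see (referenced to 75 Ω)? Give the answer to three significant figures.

VSWR ≈ 4.17

λ = v/f = 0.87·c / 2.58 GHz = 0.101 m
βl = 2π·l/λ = 2π × 0.107 = 38.4°
tan(βl) = 0.794
Z_in = Z_0·(Z_L + jZ_0·tanβl)/(Z_0 + jZ_L·tanβl) = 28.4 − j54.5 Ω
Γ_s = (Z_in − Z_s)/(Z_in + Z_s) = (-46.6 − j54.5)/(103 − j54.5), |Γ_s| = 0.614
VSWR = (1 + |Γ_s|)/(1 − |Γ_s|)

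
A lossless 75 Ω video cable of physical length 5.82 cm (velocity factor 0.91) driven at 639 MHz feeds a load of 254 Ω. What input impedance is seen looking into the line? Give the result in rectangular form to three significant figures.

Z_in ≈ 36.4 − j55.8 Ω

λ = v/f = 0.91·c / 639 MHz = 0.427 m
βl = 2π·l/λ = 2π × 0.136 = 49°
tan(βl) = tan(49°) = 1.15
Z_in = Z_0·(Z_L + jZ_0·tanβl)/(Z_0 + jZ_L·tanβl)
     = 75·(254 + j86.4)/(75 + j293)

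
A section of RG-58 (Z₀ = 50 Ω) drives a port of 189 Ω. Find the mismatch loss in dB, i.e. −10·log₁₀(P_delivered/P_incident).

mismatch loss ≈ 1.79 dB

Γ = (189 − 50)/(189 + 50) = 0.582
|Γ|² = 0.338, so P_del/P_inc = 1 − |Γ|² = 0.662
ML = −10·log₁₀(1 − |Γ|²)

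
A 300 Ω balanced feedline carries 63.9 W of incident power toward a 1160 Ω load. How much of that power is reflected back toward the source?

P_reflected ≈ 22.2 W

Γ = (1160 − 300)/(1160 + 300) = 0.589
|Γ|² = 0.347
P_refl = |Γ|²·P_inc = 22.2 W, P_del = (1 − |Γ|²)·P_inc = 41.7 W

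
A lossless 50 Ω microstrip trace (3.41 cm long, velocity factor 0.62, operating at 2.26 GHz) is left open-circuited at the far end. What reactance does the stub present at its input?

X_in ≈ 83.7 Ω (inductive)

λ = v/f = 0.62·c / 2.26 GHz = 0.0823 m
βl = 2π·l/λ = 2π × 0.414 = 149°
tan(βl) = -0.597
For an open-circuited stub, Z_in = −jZ_0·cot(βl) = −jZ_0/tan(βl)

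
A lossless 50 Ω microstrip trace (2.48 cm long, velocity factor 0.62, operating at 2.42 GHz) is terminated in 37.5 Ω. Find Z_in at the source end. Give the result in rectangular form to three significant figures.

λ = v/f = 0.62·c / 2.42 GHz = 0.0769 m
βl = 2π·l/λ = 2π × 0.323 = 116°
tan(βl) = tan(116°) = -2.04
Z_in = Z_0·(Z_L + jZ_0·tanβl)/(Z_0 + jZ_L·tanβl)
     = 50·(37.5 − j102)/(50 − j76.3)

Z_in ≈ 57.9 − j13.4 Ω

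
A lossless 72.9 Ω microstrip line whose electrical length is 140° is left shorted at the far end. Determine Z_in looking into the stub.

tan(βl) = -0.839
For a shorted stub, Z_in = jZ_0·tan(βl)

Z_in ≈ −j61.2 Ω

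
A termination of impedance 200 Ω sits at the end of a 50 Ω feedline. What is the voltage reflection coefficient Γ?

Γ = 0.6

Γ = (Z_L − Z_0)/(Z_L + Z_0) = (200 − 50)/(200 + 50) = 150/250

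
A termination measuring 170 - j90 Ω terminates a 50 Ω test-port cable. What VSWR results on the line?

VSWR ≈ 4.42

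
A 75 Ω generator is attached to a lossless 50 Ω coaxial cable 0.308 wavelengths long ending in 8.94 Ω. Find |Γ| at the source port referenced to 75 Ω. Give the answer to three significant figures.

βl = 2π × 0.308 = 111°
tan(βl) = -2.62
Z_in = Z_0·(Z_L + jZ_0·tanβl)/(Z_0 + jZ_L·tanβl) = 57.7 − j104 Ω
Γ_s = (Z_in − Z_s)/(Z_in + Z_s) = (-17.3 − j104)/(133 − j104), |Γ_s| = 0.625

|Γ| ≈ 0.625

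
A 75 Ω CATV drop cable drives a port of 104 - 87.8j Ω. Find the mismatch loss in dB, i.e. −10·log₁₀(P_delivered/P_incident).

Γ = (29 − j87.8)/(179 − j87.8), |Γ| = 0.464
|Γ|² = 0.215, so P_del/P_inc = 1 − |Γ|² = 0.785
ML = −10·log₁₀(1 − |Γ|²)

mismatch loss ≈ 1.05 dB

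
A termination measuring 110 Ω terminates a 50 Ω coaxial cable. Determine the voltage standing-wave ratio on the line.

Γ = (110 − 50)/(110 + 50) = 0.375
VSWR = (1 + 0.375)/(1 − 0.375)

VSWR ≈ 2.2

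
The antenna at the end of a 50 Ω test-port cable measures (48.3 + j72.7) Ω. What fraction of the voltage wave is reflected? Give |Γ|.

|Γ| ≈ 0.595

Γ = (Z_L − Z_0)/(Z_L + Z_0) = (-1.7 + j72.7)/(98.3 + j72.7)
|Γ| = 72.7/122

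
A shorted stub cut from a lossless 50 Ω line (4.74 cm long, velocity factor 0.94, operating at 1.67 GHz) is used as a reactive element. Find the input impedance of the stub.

Z_in ≈ −j256 Ω

λ = v/f = 0.94·c / 1.67 GHz = 0.169 m
βl = 2π·l/λ = 2π × 0.281 = 101°
tan(βl) = -5.12
For a shorted stub, Z_in = jZ_0·tan(βl)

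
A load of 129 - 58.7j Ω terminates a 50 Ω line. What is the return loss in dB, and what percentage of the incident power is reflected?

RL ≈ 5.64 dB; 27.3% of incident power reflected

Γ = (79 − j58.7)/(179 − j58.7), |Γ| = 0.522
RL = −20·log₁₀(0.522) = 5.64 dB
P_refl/P_inc = |Γ|² = 0.273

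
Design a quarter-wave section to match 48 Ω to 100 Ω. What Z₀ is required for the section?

Z_qwt = √(Z_0·R_L) = √(100 × 48) = √4800

Z_qwt ≈ 69.3 Ω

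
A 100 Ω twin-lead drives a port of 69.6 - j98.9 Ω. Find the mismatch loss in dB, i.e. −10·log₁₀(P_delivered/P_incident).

Γ = (-30.4 − j98.9)/(169.6 − j98.9), |Γ| = 0.527
|Γ|² = 0.278, so P_del/P_inc = 1 − |Γ|² = 0.722
ML = −10·log₁₀(1 − |Γ|²)

mismatch loss ≈ 1.41 dB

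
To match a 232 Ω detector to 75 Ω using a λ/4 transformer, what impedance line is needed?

Z_qwt = √(Z_0·R_L) = √(75 × 232) = √17400

Z_qwt ≈ 132 Ω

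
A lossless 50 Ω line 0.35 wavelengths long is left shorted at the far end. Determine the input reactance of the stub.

βl = 2π × 0.35 = 126°
tan(βl) = -1.38
For a shorted stub, Z_in = jZ_0·tan(βl)

X_in ≈ -68.8 Ω (capacitive)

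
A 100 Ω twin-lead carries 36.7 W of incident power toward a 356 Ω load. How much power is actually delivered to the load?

P_delivered ≈ 25.1 W

Γ = (356 − 100)/(356 + 100) = 0.561
|Γ|² = 0.315
P_refl = |Γ|²·P_inc = 11.6 W, P_del = (1 − |Γ|²)·P_inc = 25.1 W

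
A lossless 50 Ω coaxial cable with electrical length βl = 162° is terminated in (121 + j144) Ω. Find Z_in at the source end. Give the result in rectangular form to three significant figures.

tan(βl) = tan(162°) = -0.325
Z_in = Z_0·(Z_L + jZ_0·tanβl)/(Z_0 + jZ_L·tanβl)
     = 50·(121 + j128)/(96.8 − j39.3)

Z_in ≈ 30.6 + j78.4 Ω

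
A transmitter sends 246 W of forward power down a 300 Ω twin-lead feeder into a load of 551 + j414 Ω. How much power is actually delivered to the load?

|Γ| = |(251 + j414)/(851 + j414)| = 0.512
|Γ|² = 0.262
P_refl = |Γ|²·P_inc = 64.4 W, P_del = (1 − |Γ|²)·P_inc = 182 W

P_delivered ≈ 182 W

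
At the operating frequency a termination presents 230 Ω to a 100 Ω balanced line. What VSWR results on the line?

VSWR ≈ 2.3

Γ = (230 − 100)/(230 + 100) = 0.394
VSWR = (1 + 0.394)/(1 − 0.394)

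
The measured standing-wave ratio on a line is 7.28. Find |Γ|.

|Γ| = (S − 1)/(S + 1) = (7.28 − 1)/(7.28 + 1) = 6.28/8.28

|Γ| ≈ 0.758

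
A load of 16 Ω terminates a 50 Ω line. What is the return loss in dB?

Γ = (16 − 50)/(16 + 50) = -0.515
RL = −20·log₁₀|Γ| = −20·log₁₀(0.515)

RL ≈ 5.76 dB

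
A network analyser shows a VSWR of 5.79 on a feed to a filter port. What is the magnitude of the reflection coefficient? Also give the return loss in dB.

|Γ| = (S − 1)/(S + 1) = (5.79 − 1)/(5.79 + 1) = 4.79/6.79
RL = −20·log₁₀|Γ| = −20·log₁₀(0.705)

|Γ| ≈ 0.705; return loss ≈ 3.03 dB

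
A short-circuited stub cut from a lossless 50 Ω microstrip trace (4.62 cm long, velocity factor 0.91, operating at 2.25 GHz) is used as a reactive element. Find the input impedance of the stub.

Z_in ≈ −j46.5 Ω

λ = v/f = 0.91·c / 2.25 GHz = 0.121 m
βl = 2π·l/λ = 2π × 0.381 = 137°
tan(βl) = -0.93
For a short-circuited stub, Z_in = jZ_0·tan(βl)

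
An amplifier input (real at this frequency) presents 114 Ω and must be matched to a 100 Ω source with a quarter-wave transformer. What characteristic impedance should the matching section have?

Z_qwt = √(Z_0·R_L) = √(100 × 114) = √11400

Z_qwt ≈ 107 Ω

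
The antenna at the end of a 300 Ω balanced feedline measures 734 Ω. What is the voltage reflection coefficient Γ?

Γ = 0.42

Γ = (Z_L − Z_0)/(Z_L + Z_0) = (734 − 300)/(734 + 300) = 434/1034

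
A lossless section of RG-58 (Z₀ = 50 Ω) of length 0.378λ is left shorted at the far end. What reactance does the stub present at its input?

βl = 2π × 0.378 = 136°
tan(βl) = -0.963
For a shorted stub, Z_in = jZ_0·tan(βl)

X_in ≈ -48.1 Ω (capacitive)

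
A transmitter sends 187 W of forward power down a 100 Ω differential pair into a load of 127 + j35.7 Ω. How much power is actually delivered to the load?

|Γ| = |(27 + j35.7)/(227 + j35.7)| = 0.195
|Γ|² = 0.0379
P_refl = |Γ|²·P_inc = 7.1 W, P_del = (1 − |Γ|²)·P_inc = 180 W

P_delivered ≈ 180 W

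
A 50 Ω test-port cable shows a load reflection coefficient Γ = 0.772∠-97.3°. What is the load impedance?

Z_L = Z_0·(1 + Γ)/(1 − Γ) = 50·(0.902 − j0.766)/(1.1 + j0.766)

Z_L ≈ 11.3 − j42.7 Ω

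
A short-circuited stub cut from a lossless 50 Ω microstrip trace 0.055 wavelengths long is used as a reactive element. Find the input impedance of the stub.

Z_in ≈ +j18 Ω

βl = 2π × 0.055 = 19.8°
tan(βl) = 0.36
For a short-circuited stub, Z_in = jZ_0·tan(βl)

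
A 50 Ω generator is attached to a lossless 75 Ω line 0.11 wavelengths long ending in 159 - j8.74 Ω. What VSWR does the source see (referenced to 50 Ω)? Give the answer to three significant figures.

βl = 2π × 0.11 = 39.6°
tan(βl) = 0.827
Z_in = Z_0·(Z_L + jZ_0·tanβl)/(Z_0 + jZ_L·tanβl) = 62.6 − j51.5 Ω
Γ_s = (Z_in − Z_s)/(Z_in + Z_s) = (12.6 − j51.5)/(113 − j51.5), |Γ_s| = 0.428
VSWR = (1 + |Γ_s|)/(1 − |Γ_s|)

VSWR ≈ 2.5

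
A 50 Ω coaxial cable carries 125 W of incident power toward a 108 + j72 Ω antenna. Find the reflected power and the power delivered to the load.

|Γ| = |(58 + j72)/(158 + j72)| = 0.532
|Γ|² = 0.284
P_refl = |Γ|²·P_inc = 35.4 W, P_del = (1 − |Γ|²)·P_inc = 89.6 W

P_reflected ≈ 35.4 W; P_delivered ≈ 89.6 W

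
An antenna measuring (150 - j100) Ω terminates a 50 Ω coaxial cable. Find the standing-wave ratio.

VSWR ≈ 4.44

Γ = (Z_L − Z_0)/(Z_L + Z_0) = (100 − j100)/(200 − j100)
|Γ| = 141/224 = 0.632
VSWR = (1 + |Γ|)/(1 − |Γ|) = 1.63/0.368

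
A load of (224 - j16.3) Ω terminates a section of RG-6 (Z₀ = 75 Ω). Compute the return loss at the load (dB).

RL ≈ 6.01 dB

Γ = (149 − j16.3)/(299 − j16.3), |Γ| = 0.501
RL = −20·log₁₀|Γ| = −20·log₁₀(0.501)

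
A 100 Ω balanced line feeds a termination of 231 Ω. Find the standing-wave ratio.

VSWR ≈ 2.31

Γ = (231 − 100)/(231 + 100) = 0.396
VSWR = (1 + 0.396)/(1 − 0.396)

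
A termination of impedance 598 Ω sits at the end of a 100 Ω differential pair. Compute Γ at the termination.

Γ = (Z_L − Z_0)/(Z_L + Z_0) = (598 − 100)/(598 + 100) = 498/698

Γ = 0.713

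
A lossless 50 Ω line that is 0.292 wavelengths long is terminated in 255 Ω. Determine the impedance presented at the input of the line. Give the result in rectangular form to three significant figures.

Z_in ≈ 10.5 + j13 Ω

βl = 2π × 0.292 = 105°
tan(βl) = tan(105°) = -3.7
Z_in = Z_0·(Z_L + jZ_0·tanβl)/(Z_0 + jZ_L·tanβl)
     = 50·(255 − j185)/(50 − j944)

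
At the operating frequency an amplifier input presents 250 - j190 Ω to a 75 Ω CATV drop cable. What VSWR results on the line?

VSWR ≈ 5.37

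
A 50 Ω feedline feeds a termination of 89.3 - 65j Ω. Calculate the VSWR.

VSWR ≈ 2.95

Γ = (Z_L − Z_0)/(Z_L + Z_0) = (39.3 − j65)/(139.3 − j65)
|Γ| = 76/154 = 0.494
VSWR = (1 + |Γ|)/(1 − |Γ|) = 1.49/0.506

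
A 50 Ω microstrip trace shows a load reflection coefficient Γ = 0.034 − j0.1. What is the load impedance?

Z_L ≈ 52.4 − j10.6 Ω

Z_L = Z_0·(1 + Γ)/(1 − Γ) = 50·(1.03 − j0.1)/(0.966 + j0.1)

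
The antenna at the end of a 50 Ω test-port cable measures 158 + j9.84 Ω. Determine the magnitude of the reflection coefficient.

Γ = (Z_L − Z_0)/(Z_L + Z_0) = (108 + j9.84)/(208 + j9.84)
|Γ| = 108/208

|Γ| ≈ 0.521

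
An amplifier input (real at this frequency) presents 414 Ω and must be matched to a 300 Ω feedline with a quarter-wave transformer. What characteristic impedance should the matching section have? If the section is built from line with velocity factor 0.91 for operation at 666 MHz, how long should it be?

Z_qwt = √(Z_0·R_L) = √(300 × 414) = √124200
λ = 0.91·c/f = 0.41 m, so l = λ/4 = 0.102 m

Z_qwt ≈ 352 Ω; length ≈ 10.2 cm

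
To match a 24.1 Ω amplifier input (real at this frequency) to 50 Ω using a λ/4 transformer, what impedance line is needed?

Z_qwt ≈ 34.7 Ω

Z_qwt = √(Z_0·R_L) = √(50 × 24.1) = √1205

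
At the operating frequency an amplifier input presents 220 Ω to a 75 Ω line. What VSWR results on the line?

Γ = (220 − 75)/(220 + 75) = 0.492
VSWR = (1 + 0.492)/(1 − 0.492)

VSWR ≈ 2.93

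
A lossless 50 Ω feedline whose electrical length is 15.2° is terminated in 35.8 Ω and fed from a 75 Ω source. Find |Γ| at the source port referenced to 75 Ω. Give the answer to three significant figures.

tan(βl) = 0.272
Z_in = Z_0·(Z_L + jZ_0·tanβl)/(Z_0 + jZ_L·tanβl) = 37 + j6.38 Ω
Γ_s = (Z_in − Z_s)/(Z_in + Z_s) = (-38 + j6.38)/(112 + j6.38), |Γ_s| = 0.343

|Γ| ≈ 0.343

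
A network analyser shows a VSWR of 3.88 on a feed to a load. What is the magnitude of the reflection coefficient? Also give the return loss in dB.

|Γ| = (S − 1)/(S + 1) = (3.88 − 1)/(3.88 + 1) = 2.88/4.88
RL = −20·log₁₀|Γ| = −20·log₁₀(0.59)

|Γ| ≈ 0.59; return loss ≈ 4.58 dB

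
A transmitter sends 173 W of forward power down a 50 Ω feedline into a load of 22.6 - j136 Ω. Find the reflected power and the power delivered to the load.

P_reflected ≈ 140 W; P_delivered ≈ 32.9 W

|Γ| = |(-27.4 − j136)/(72.6 − j136)| = 0.9
|Γ|² = 0.81
P_refl = |Γ|²·P_inc = 140 W, P_del = (1 − |Γ|²)·P_inc = 32.9 W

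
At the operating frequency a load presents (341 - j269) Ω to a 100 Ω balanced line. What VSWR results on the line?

Γ = (Z_L − Z_0)/(Z_L + Z_0) = (241 − j269)/(441 − j269)
|Γ| = 361/517 = 0.699
VSWR = (1 + |Γ|)/(1 − |Γ|) = 1.7/0.301

VSWR ≈ 5.65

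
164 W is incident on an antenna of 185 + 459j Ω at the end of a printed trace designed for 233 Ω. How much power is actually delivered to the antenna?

P_delivered ≈ 73.4 W

|Γ| = |(-48 + j459)/(418 + j459)| = 0.743
|Γ|² = 0.553
P_refl = |Γ|²·P_inc = 90.6 W, P_del = (1 − |Γ|²)·P_inc = 73.4 W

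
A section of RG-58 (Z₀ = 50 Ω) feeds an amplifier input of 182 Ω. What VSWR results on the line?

VSWR ≈ 3.64

For a purely resistive load, VSWR = R_L/Z_0 or Z_0/R_L (whichever > 1) = 182/50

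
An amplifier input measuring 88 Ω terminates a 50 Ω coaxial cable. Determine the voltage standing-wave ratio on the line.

Γ = (88 − 50)/(88 + 50) = 0.275
VSWR = (1 + 0.275)/(1 − 0.275)

VSWR ≈ 1.76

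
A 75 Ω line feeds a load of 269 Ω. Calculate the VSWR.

Γ = (269 − 75)/(269 + 75) = 0.564
VSWR = (1 + 0.564)/(1 − 0.564)

VSWR ≈ 3.59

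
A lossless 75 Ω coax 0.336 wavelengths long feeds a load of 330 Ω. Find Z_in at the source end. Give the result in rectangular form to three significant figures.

Z_in ≈ 22.8 + j41.9 Ω

βl = 2π × 0.336 = 121°
tan(βl) = tan(121°) = -1.67
Z_in = Z_0·(Z_L + jZ_0·tanβl)/(Z_0 + jZ_L·tanβl)
     = 75·(330 − j125)/(75 − j550)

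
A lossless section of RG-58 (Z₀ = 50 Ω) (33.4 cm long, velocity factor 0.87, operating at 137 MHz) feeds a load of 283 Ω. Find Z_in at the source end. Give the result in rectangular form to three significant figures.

Z_in ≈ 11 − j24.4 Ω

λ = v/f = 0.87·c / 137 MHz = 1.91 m
βl = 2π·l/λ = 2π × 0.175 = 63.1°
tan(βl) = tan(63.1°) = 1.97
Z_in = Z_0·(Z_L + jZ_0·tanβl)/(Z_0 + jZ_L·tanβl)
     = 50·(283 + j98.6)/(50 + j558)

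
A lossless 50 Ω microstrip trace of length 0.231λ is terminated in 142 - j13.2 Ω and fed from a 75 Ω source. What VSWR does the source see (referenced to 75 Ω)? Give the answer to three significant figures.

βl = 2π × 0.231 = 83.2°
tan(βl) = 8.34
Z_in = Z_0·(Z_L + jZ_0·tanβl)/(Z_0 + jZ_L·tanβl) = 17.5 − j3.63 Ω
Γ_s = (Z_in − Z_s)/(Z_in + Z_s) = (-57.5 − j3.63)/(92.5 − j3.63), |Γ_s| = 0.622
VSWR = (1 + |Γ_s|)/(1 − |Γ_s|)

VSWR ≈ 4.29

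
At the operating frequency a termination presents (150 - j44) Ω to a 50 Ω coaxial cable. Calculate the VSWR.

VSWR ≈ 3.29

Γ = (Z_L − Z_0)/(Z_L + Z_0) = (100 − j44)/(200 − j44)
|Γ| = 109/205 = 0.534
VSWR = (1 + |Γ|)/(1 − |Γ|) = 1.53/0.466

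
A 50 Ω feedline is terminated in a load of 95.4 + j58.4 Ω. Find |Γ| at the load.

|Γ| ≈ 0.472

Γ = (Z_L − Z_0)/(Z_L + Z_0) = (45.4 + j58.4)/(145.4 + j58.4)
|Γ| = 74/157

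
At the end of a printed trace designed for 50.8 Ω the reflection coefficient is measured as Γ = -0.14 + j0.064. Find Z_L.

Z_L ≈ 38 + j4.99 Ω

Z_L = Z_0·(1 + Γ)/(1 − Γ) = 50.8·(0.86 + j0.064)/(1.14 − j0.064)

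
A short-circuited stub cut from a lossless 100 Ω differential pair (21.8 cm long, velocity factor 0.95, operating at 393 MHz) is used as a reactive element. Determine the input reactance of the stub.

λ = v/f = 0.95·c / 393 MHz = 0.725 m
βl = 2π·l/λ = 2π × 0.301 = 108°
tan(βl) = -3.04
For a short-circuited stub, Z_in = jZ_0·tan(βl)

X_in ≈ -304 Ω (capacitive)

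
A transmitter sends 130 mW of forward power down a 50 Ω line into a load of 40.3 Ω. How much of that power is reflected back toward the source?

P_reflected ≈ 1.5 mW

Γ = (40.3 − 50)/(40.3 + 50) = -0.107
|Γ|² = 0.0115
P_refl = |Γ|²·P_inc = 1.5 mW, P_del = (1 − |Γ|²)·P_inc = 128 mW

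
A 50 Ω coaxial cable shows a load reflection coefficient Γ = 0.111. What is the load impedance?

Z_L = Z_0·(1 + Γ)/(1 − Γ) = 50·(1.11)/(0.889)

Z_L ≈ 62.5 Ω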